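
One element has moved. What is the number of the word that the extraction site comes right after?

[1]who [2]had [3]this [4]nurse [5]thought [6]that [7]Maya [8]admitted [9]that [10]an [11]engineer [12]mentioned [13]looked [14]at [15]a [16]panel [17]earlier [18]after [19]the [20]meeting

The displaced element is "who" (word 1).
It is linked across 3 clause boundaries (that → that → Ø).
It functions as the subject of "looked", so the gap sits immediately after word 12 ("mentioned").
Base order: This nurse had thought that Maya admitted that an engineer mentioned that who looked at a panel earlier after the meeting.

12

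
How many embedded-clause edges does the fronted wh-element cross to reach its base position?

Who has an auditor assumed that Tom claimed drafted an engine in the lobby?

2

"who" is extracted from the subject of "drafted".
Boundaries crossed, outermost first: [that], [Ø] — 2 in total.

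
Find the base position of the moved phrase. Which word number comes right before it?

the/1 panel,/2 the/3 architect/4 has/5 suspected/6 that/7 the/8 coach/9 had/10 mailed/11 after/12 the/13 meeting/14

The displaced element is "the panel" (word 2).
It is linked across 1 clause boundary (that).
It functions as the direct object of "mailed", so the gap sits immediately after word 11 ("mailed").
Base order: The architect has suspected that the coach had mailed the panel after the meeting.

11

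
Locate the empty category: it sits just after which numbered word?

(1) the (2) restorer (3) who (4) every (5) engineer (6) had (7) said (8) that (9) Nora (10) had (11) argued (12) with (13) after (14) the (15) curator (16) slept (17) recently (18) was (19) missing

12

The displaced element is "the restorer" (word 2).
It is linked across 1 clause boundary (that).
It functions as the object of the preposition "with" of "argued", so the gap sits immediately after word 12 ("with").
Base order: Every engineer had said that Nora had argued with the restorer after the curator slept recently.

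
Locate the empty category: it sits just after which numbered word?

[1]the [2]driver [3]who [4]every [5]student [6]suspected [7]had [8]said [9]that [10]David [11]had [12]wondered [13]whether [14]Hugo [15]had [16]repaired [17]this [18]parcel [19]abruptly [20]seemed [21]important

6

The displaced element is "the driver" (word 2).
It is linked across 1 clause boundary (Ø).
It functions as the subject of "said", so the gap sits immediately after word 6 ("suspected").
Base order: Every student suspected the driver had said that David had wondered whether Hugo had repaired this parcel abruptly.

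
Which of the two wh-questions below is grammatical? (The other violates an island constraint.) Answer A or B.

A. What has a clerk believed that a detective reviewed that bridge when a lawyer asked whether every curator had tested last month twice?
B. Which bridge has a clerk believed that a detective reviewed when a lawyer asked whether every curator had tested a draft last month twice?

B

In A, the wh-phrase is extracted from inside an adjunct island (introduced by "when"), which blocks movement.
In B, the extraction path crosses only that-complement boundaries, which are transparent.
So B is grammatical.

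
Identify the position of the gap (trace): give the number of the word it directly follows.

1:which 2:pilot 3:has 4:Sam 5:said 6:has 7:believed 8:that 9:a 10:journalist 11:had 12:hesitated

5

The displaced element is "which pilot" (word 2).
It is linked across 1 clause boundary (Ø).
It functions as the subject of "believed", so the gap sits immediately after word 5 ("said").
Base order: Sam has said that which pilot has believed that a journalist had hesitated.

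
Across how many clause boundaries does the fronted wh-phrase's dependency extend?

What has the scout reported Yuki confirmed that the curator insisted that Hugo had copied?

3

"what" is extracted from the object of "copied".
Boundaries crossed, outermost first: [Ø], [that], [that] — 3 in total.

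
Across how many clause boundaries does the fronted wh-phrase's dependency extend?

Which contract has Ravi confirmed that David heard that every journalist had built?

2

"which contract" is extracted from the object of "built".
Boundaries crossed, outermost first: [that], [that] — 2 in total.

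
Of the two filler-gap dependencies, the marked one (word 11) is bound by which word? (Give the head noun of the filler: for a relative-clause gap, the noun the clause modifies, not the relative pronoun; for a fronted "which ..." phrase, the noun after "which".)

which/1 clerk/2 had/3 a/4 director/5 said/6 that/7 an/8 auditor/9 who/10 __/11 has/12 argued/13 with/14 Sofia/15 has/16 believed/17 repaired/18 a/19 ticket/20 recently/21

9

The marked gap is inside the relative clause, the subject of "argued".
Its filler is the head noun "auditor" (via "who"), at word 9.
(The other dependency links word 2 to a gap after word 17.)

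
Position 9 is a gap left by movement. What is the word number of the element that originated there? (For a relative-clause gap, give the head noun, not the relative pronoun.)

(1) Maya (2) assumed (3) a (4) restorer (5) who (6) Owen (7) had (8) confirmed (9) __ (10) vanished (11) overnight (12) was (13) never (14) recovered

4

The gap at 9 is the subject of "vanished", inside a relative clause.
The relative pronoun is "who" (word 5); it is bound by the head noun immediately before it.
Its filler is the head noun "restorer", at word 4.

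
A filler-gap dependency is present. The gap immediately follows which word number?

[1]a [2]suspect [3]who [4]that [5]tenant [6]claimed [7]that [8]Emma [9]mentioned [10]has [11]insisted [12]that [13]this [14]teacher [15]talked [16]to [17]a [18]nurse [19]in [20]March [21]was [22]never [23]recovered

9

The displaced element is "a suspect" (word 2).
It is linked across 2 clause boundaries (that → Ø).
It functions as the subject of "insisted", so the gap sits immediately after word 9 ("mentioned").
Base order: That tenant claimed that Emma mentioned that a suspect has insisted that this teacher talked to a nurse in March.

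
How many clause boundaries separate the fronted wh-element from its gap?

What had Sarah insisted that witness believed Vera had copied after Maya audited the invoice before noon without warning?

2

"what" is extracted from the object of "copied".
Boundaries crossed, outermost first: [Ø], [Ø] — 2 in total.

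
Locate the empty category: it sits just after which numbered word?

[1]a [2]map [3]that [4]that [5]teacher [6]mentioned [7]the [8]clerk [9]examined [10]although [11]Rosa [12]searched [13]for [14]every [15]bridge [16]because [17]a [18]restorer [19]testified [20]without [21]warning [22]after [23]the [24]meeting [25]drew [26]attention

The displaced element is "a map" (word 2).
It is linked across 1 clause boundary (Ø).
It functions as the direct object of "examined", so the gap sits immediately after word 9 ("examined").
Base order: That teacher mentioned the clerk examined a map although Rosa searched for every bridge because a restorer testified without warning after the meeting.

9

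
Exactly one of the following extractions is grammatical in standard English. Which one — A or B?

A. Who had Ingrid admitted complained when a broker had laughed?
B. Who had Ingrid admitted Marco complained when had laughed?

In B, the wh-phrase is extracted from inside an adjunct island (introduced by "when"), which blocks movement.
In A, the extraction path crosses only that-complement boundaries, which are transparent.
So A is grammatical.

A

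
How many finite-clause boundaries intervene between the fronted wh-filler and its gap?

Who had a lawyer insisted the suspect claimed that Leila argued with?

"who" is extracted from the PP object of "argued".
Boundaries crossed, outermost first: [Ø], [that] — 2 in total.

2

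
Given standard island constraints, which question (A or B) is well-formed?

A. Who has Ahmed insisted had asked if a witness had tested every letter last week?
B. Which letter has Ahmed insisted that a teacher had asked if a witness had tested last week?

A

In B, the wh-phrase is extracted from inside a wh-island (introduced by "if"), which blocks movement.
In A, the extraction path crosses only that-complement boundaries, which are transparent.
So A is grammatical.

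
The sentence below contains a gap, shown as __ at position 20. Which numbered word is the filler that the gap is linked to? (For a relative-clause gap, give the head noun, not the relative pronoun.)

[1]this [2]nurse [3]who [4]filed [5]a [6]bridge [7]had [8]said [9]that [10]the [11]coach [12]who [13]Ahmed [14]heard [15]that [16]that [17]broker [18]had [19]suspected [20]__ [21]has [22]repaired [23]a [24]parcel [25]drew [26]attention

11

The gap at 20 is the subject of "repaired", inside a relative clause.
The relative pronoun is "who" (word 12); it is bound by the head noun immediately before it.
Its filler is the head noun "coach", at word 11.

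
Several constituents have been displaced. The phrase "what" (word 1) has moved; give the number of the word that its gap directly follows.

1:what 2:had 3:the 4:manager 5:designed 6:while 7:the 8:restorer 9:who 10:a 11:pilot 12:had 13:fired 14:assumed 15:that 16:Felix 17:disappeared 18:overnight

The displaced element is "what" (word 1).
It functions as the direct object of "designed", so the gap sits immediately after word 5 ("designed").
Base order: The manager had designed what while the restorer who a pilot had fired assumed that Felix disappeared overnight.

5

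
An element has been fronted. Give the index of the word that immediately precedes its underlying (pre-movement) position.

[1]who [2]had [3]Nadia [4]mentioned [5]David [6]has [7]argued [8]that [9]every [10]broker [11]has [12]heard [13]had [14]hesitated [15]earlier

The displaced element is "who" (word 1).
It is linked across 3 clause boundaries (Ø → that → Ø).
It functions as the subject of "hesitated", so the gap sits immediately after word 12 ("heard").
Base order: Nadia had mentioned David has argued that every broker has heard that who had hesitated earlier.

12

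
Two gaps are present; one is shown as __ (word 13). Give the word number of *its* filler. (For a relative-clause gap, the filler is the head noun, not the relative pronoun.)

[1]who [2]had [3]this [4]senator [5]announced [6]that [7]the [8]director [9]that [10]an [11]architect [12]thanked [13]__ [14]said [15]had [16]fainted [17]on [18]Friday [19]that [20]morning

8

The marked gap is inside the relative clause, the direct object of "thanked".
Its filler is the head noun "director" (via "that"), at word 8.
(The other dependency links word 1 to a gap after word 14.)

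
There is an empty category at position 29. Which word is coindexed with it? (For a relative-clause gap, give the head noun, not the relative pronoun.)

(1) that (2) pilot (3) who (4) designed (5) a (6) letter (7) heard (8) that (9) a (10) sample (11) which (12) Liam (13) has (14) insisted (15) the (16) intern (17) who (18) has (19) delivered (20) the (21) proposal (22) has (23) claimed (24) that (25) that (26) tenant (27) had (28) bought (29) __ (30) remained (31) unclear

The gap at 29 is the object of "bought", inside a relative clause.
The relative pronoun is "which" (word 11); it is bound by the head noun immediately before it.
Its filler is the head noun "sample", at word 10.

10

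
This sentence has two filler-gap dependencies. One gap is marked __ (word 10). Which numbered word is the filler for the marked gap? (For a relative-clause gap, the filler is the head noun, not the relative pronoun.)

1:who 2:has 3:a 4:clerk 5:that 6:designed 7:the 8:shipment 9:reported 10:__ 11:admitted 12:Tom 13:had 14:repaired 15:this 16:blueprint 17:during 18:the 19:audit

The marked gap is the subject of "admitted".
Its filler is the fronted wh-phrase "who", at word 1.
(The other dependency links word 4 to a gap after word 5.)

1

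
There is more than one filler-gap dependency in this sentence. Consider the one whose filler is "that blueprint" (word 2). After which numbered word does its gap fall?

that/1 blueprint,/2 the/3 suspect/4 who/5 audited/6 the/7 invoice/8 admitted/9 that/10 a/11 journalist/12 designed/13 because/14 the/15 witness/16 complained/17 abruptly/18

The displaced element is "that blueprint" (word 2).
It is linked across 1 clause boundary (that).
It functions as the direct object of "designed", so the gap sits immediately after word 13 ("designed").
Base order: The suspect who audited the invoice admitted that a journalist designed that blueprint because the witness complained abruptly.

13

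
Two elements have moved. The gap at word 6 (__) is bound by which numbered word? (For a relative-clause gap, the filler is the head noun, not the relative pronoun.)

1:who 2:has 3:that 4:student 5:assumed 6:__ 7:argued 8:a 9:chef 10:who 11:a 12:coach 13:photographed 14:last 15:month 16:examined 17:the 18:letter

1

The marked gap is the subject of "argued".
Its filler is the fronted wh-phrase "who", at word 1.
(The other dependency links word 9 to a gap after word 13.)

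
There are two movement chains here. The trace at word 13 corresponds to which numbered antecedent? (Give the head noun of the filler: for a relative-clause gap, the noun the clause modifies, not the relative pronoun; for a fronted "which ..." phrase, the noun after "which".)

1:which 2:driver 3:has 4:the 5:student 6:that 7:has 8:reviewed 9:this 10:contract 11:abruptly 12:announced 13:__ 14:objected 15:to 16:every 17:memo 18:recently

The marked gap is the subject of "objected".
Its filler is the fronted wh-phrase "which driver", at word 2.
(The other dependency links word 5 to a gap after word 6.)

2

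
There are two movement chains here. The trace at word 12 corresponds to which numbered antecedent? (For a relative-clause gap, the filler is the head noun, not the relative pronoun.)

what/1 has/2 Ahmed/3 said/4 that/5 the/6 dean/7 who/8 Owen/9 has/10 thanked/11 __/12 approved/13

The marked gap is inside the relative clause, the direct object of "thanked".
Its filler is the head noun "dean" (via "who"), at word 7.
(The other dependency links word 1 to a gap after word 13.)

7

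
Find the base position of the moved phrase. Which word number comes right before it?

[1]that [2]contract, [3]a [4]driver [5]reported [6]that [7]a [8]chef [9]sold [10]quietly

The displaced element is "that contract" (word 2).
It is linked across 1 clause boundary (that).
It functions as the direct object of "sold", so the gap sits immediately after word 9 ("sold").
Base order: A driver reported that a chef sold that contract quietly.

9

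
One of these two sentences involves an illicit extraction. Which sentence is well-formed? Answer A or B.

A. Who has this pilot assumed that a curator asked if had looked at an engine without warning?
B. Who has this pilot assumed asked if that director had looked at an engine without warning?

B

In A, the wh-phrase is extracted from inside a wh-island (introduced by "if"), which blocks movement.
In B, the extraction path crosses only that-complement boundaries, which are transparent.
So B is grammatical.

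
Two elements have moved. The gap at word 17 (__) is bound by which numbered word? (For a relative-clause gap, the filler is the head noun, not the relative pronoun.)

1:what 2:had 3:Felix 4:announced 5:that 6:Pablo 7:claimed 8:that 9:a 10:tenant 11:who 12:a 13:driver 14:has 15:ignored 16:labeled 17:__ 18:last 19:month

The marked gap is the direct object of "labeled".
Its filler is the fronted wh-phrase "what", at word 1.
(The other dependency links word 10 to a gap after word 15.)

1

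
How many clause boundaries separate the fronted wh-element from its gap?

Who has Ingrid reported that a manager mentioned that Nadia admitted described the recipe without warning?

"who" is extracted from the subject of "described".
Boundaries crossed, outermost first: [that], [that], [Ø] — 3 in total.

3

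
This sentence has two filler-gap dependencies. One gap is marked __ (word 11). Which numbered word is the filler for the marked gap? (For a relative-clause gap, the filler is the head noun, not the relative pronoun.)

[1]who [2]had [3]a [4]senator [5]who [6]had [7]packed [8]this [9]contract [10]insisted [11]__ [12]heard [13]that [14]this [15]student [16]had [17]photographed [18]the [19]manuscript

The marked gap is the subject of "heard".
Its filler is the fronted wh-phrase "who", at word 1.
(The other dependency links word 4 to a gap after word 5.)

1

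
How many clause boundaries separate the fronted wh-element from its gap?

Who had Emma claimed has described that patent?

"who" is extracted from the subject of "described".
Boundaries crossed, outermost first: [Ø] — 1 in total.

1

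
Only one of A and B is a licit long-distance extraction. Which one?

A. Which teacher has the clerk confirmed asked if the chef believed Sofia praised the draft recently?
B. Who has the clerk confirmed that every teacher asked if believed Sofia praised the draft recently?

A

In B, the wh-phrase is extracted from inside a wh-island (introduced by "if"), which blocks movement.
In A, the extraction path crosses only that-complement boundaries, which are transparent.
So A is grammatical.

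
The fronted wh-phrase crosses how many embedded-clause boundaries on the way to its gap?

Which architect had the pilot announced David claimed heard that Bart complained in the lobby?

"which architect" is extracted from the subject of "heard".
Boundaries crossed, outermost first: [Ø], [Ø] — 2 in total.

2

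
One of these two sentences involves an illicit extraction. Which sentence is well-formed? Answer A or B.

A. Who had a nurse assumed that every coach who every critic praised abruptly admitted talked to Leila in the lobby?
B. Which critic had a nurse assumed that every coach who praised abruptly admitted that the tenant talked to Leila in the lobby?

In B, the wh-phrase is extracted from inside a complex-NP island (relative clause) (introduced by "who"), which blocks movement.
In A, the extraction path crosses only that-complement boundaries, which are transparent.
So A is grammatical.

A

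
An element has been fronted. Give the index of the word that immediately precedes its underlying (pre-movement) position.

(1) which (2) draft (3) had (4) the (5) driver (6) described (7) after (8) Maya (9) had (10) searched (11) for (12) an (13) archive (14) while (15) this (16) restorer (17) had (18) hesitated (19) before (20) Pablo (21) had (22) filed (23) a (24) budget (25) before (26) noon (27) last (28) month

The displaced element is "which draft" (word 2).
It functions as the direct object of "described", so the gap sits immediately after word 6 ("described").
Base order: The driver had described which draft after Maya had searched for an archive while this restorer had hesitated before Pablo had filed a budget before noon last month.

6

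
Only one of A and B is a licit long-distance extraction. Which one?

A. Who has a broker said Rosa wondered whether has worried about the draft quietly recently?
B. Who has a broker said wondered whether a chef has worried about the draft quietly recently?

B

In A, the wh-phrase is extracted from inside a wh-island (introduced by "whether"), which blocks movement.
In B, the extraction path crosses only that-complement boundaries, which are transparent.
So B is grammatical.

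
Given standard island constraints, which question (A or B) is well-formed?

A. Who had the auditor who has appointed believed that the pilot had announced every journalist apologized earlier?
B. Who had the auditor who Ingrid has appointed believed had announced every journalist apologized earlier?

B

In A, the wh-phrase is extracted from inside a complex-NP island (relative clause) (introduced by "who"), which blocks movement.
In B, the extraction path crosses only that-complement boundaries, which are transparent.
So B is grammatical.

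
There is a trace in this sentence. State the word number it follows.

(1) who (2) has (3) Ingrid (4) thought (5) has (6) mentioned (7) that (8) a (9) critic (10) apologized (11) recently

The displaced element is "who" (word 1).
It is linked across 1 clause boundary (Ø).
It functions as the subject of "mentioned", so the gap sits immediately after word 4 ("thought").
Base order: Ingrid has thought who has mentioned that a critic apologized recently.

4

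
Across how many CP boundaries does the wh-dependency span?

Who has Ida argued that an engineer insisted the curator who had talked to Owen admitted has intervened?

"who" is extracted from the subject of "intervened".
Boundaries crossed, outermost first: [that], [Ø], [Ø] — 3 in total.

3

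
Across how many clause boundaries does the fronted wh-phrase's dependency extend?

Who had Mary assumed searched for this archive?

"who" is extracted from the subject of "searched".
Boundaries crossed, outermost first: [Ø] — 1 in total.

1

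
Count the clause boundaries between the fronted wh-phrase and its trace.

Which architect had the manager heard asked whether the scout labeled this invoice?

1

"which architect" is extracted from the subject of "asked".
Boundaries crossed, outermost first: [Ø] — 1 in total.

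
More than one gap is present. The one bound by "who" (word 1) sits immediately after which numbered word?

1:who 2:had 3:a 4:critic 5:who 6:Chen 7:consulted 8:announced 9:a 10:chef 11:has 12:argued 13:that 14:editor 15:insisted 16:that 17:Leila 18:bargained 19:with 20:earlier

19

The displaced element is "who" (word 1).
It is linked across 3 clause boundaries (Ø → Ø → that).
It functions as the object of the preposition "with" of "bargained", so the gap sits immediately after word 19 ("with").
Base order: A critic who Chen consulted had announced a chef has argued that editor insisted that Leila bargained with who earlier.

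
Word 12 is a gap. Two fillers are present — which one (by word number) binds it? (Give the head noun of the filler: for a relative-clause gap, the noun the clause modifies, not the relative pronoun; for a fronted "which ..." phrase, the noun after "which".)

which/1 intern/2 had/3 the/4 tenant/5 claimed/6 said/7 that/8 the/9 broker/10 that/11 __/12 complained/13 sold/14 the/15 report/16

10

The marked gap is inside the relative clause, the subject of "complained".
Its filler is the head noun "broker" (via "that"), at word 10.
(The other dependency links word 2 to a gap after word 6.)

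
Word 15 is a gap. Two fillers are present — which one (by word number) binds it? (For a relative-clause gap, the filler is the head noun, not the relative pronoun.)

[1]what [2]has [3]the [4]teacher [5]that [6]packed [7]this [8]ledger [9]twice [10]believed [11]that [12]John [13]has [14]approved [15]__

The marked gap is the direct object of "approved".
Its filler is the fronted wh-phrase "what", at word 1.
(The other dependency links word 4 to a gap after word 5.)

1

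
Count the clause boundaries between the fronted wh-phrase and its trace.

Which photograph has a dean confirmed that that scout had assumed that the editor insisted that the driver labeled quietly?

"which photograph" is extracted from the object of "labeled".
Boundaries crossed, outermost first: [that], [that], [that] — 3 in total.

3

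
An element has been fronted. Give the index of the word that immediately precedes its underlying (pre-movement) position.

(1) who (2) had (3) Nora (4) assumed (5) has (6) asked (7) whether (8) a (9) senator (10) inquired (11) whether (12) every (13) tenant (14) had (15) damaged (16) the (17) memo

4

The displaced element is "who" (word 1).
It is linked across 1 clause boundary (Ø).
It functions as the subject of "asked", so the gap sits immediately after word 4 ("assumed").
Base order: Nora had assumed that who has asked whether a senator inquired whether every tenant had damaged the memo.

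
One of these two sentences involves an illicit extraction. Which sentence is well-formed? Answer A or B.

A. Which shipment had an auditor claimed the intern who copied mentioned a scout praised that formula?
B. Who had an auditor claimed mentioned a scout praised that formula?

In A, the wh-phrase is extracted from inside a complex-NP island (relative clause) (introduced by "who"), which blocks movement.
In B, the extraction path crosses only that-complement boundaries, which are transparent.
So B is grammatical.

B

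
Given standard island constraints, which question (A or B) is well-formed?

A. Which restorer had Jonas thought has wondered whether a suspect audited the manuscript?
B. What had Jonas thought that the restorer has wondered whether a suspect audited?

In B, the wh-phrase is extracted from inside a wh-island (introduced by "whether"), which blocks movement.
In A, the extraction path crosses only that-complement boundaries, which are transparent.
So A is grammatical.

A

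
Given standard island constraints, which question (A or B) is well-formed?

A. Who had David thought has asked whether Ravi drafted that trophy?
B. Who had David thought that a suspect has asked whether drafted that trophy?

A

In B, the wh-phrase is extracted from inside a wh-island (introduced by "whether"), which blocks movement.
In A, the extraction path crosses only that-complement boundaries, which are transparent.
So A is grammatical.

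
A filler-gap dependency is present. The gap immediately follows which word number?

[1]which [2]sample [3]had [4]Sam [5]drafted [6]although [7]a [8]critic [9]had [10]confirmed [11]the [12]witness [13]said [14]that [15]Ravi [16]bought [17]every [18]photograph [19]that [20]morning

The displaced element is "which sample" (word 2).
It functions as the direct object of "drafted", so the gap sits immediately after word 5 ("drafted").
Base order: Sam had drafted which sample although a critic had confirmed the witness said that Ravi bought every photograph that morning.

5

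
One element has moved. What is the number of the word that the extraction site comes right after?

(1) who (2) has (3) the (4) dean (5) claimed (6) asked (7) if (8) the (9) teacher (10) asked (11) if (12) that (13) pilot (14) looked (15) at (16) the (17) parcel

5

The displaced element is "who" (word 1).
It is linked across 1 clause boundary (Ø).
It functions as the subject of "asked", so the gap sits immediately after word 5 ("claimed").
Base order: The dean has claimed that who asked if the teacher asked if that pilot looked at the parcel.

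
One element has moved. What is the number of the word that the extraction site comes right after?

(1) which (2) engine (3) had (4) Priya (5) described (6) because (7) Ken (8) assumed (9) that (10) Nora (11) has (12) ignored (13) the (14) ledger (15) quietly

5

The displaced element is "which engine" (word 2).
It functions as the direct object of "described", so the gap sits immediately after word 5 ("described").
Base order: Priya had described which engine because Ken assumed that Nora has ignored the ledger quietly.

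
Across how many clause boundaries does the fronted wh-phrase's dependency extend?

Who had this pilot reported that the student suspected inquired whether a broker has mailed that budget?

"who" is extracted from the subject of "inquired".
Boundaries crossed, outermost first: [that], [Ø] — 2 in total.

2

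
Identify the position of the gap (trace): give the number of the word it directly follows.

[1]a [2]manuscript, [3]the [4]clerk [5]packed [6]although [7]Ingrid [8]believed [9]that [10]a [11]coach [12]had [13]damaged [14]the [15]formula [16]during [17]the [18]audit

The displaced element is "a manuscript" (word 2).
It functions as the direct object of "packed", so the gap sits immediately after word 5 ("packed").
Base order: The clerk packed a manuscript although Ingrid believed that a coach had damaged the formula during the audit.

5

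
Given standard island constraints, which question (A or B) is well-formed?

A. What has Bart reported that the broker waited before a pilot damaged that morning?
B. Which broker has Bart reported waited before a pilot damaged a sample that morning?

In A, the wh-phrase is extracted from inside an adjunct island (introduced by "before"), which blocks movement.
In B, the extraction path crosses only that-complement boundaries, which are transparent.
So B is grammatical.

B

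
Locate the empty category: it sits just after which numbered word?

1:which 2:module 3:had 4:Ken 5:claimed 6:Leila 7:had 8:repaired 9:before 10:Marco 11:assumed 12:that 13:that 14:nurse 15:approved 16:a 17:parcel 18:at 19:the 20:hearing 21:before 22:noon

8

The displaced element is "which module" (word 2).
It is linked across 1 clause boundary (Ø).
It functions as the direct object of "repaired", so the gap sits immediately after word 8 ("repaired").
Base order: Ken had claimed Leila had repaired which module before Marco assumed that that nurse approved a parcel at the hearing before noon.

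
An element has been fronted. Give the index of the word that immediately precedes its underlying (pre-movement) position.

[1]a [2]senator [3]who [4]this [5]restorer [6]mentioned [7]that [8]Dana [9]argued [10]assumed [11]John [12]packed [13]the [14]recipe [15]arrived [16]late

The displaced element is "a senator" (word 2).
It is linked across 2 clause boundaries (that → Ø).
It functions as the subject of "assumed", so the gap sits immediately after word 9 ("argued").
Base order: This restorer mentioned that Dana argued that a senator assumed John packed the recipe.

9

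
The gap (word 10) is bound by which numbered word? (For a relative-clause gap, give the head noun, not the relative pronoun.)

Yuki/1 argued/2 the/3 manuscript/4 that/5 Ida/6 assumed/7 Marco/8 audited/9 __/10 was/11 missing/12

The gap at 10 is the object of "audited", inside a relative clause.
The relative pronoun is "that" (word 5); it is bound by the head noun immediately before it.
Its filler is the head noun "manuscript", at word 4.

4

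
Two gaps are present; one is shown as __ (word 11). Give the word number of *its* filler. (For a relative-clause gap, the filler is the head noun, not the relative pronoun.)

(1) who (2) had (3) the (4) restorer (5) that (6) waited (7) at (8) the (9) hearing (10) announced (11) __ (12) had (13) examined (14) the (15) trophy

The marked gap is the subject of "examined".
Its filler is the fronted wh-phrase "who", at word 1.
(The other dependency links word 4 to a gap after word 5.)

1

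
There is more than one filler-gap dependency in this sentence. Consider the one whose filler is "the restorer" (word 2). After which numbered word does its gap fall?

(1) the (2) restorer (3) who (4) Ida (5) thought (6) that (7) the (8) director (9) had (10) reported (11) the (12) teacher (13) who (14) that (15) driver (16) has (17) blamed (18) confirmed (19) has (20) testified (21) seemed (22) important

18

The displaced element is "the restorer" (word 2).
It is linked across 3 clause boundaries (that → Ø → Ø).
It functions as the subject of "testified", so the gap sits immediately after word 18 ("confirmed").
Base order: Ida thought that the director had reported the teacher who that driver has blamed confirmed that the restorer has testified.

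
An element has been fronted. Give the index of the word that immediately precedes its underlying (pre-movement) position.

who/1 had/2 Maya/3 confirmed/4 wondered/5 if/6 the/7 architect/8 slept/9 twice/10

4

The displaced element is "who" (word 1).
It is linked across 1 clause boundary (Ø).
It functions as the subject of "wondered", so the gap sits immediately after word 4 ("confirmed").
Base order: Maya had confirmed that who wondered if the architect slept twice.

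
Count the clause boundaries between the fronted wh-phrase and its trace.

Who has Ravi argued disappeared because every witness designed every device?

1

"who" is extracted from the subject of "disappeared".
Boundaries crossed, outermost first: [Ø] — 1 in total.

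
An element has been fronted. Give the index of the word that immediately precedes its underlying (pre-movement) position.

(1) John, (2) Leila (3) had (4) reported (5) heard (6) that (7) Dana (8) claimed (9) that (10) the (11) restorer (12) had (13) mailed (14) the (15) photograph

4

The displaced element is "John" (word 1).
It is linked across 1 clause boundary (Ø).
It functions as the subject of "heard", so the gap sits immediately after word 4 ("reported").
Base order: Leila had reported that John heard that Dana claimed that the restorer had mailed the photograph.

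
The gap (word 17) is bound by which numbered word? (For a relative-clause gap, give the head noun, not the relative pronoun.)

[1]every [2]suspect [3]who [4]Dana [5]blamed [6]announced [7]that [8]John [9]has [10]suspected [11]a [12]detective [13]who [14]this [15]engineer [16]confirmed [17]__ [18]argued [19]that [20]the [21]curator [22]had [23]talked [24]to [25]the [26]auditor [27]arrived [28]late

12

The gap at 17 is the subject of "argued", inside a relative clause.
The relative pronoun is "who" (word 13); it is bound by the head noun immediately before it.
Its filler is the head noun "detective", at word 12.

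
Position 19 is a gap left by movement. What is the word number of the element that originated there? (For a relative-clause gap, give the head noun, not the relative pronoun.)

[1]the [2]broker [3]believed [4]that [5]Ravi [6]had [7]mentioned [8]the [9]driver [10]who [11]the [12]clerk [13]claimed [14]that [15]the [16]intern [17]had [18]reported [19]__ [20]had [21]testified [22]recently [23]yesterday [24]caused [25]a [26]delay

The gap at 19 is the subject of "testified", inside a relative clause.
The relative pronoun is "who" (word 10); it is bound by the head noun immediately before it.
Its filler is the head noun "driver", at word 9.

9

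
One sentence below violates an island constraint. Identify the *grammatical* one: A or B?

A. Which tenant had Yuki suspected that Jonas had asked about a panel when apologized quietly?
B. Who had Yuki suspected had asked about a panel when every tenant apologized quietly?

B

In A, the wh-phrase is extracted from inside an adjunct island (introduced by "when"), which blocks movement.
In B, the extraction path crosses only that-complement boundaries, which are transparent.
So B is grammatical.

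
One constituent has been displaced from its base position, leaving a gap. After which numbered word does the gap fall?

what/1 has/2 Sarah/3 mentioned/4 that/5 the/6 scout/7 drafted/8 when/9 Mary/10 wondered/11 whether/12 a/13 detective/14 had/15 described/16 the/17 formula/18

The displaced element is "what" (word 1).
It is linked across 1 clause boundary (that).
It functions as the direct object of "drafted", so the gap sits immediately after word 8 ("drafted").
Base order: Sarah has mentioned that the scout drafted what when Mary wondered whether a detective had described the formula.

8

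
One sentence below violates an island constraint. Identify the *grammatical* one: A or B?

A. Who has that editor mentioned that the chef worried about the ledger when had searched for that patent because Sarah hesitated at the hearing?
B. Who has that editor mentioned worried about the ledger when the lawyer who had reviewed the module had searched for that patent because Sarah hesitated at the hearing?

In A, the wh-phrase is extracted from inside an adjunct island (introduced by "when"), which blocks movement.
In B, the extraction path crosses only that-complement boundaries, which are transparent.
So B is grammatical.

B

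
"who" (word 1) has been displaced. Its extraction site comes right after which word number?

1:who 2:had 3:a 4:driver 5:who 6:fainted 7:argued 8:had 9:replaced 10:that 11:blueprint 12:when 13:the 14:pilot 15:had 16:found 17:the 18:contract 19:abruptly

The displaced element is "who" (word 1).
It is linked across 1 clause boundary (Ø).
It functions as the subject of "replaced", so the gap sits immediately after word 7 ("argued").
Base order: A driver who fainted had argued that who had replaced that blueprint when the pilot had found the contract abruptly.

7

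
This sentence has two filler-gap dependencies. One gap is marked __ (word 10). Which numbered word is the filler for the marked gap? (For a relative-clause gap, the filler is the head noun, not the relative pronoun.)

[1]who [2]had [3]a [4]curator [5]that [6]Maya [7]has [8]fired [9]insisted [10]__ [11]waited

The marked gap is the subject of "waited".
Its filler is the fronted wh-phrase "who", at word 1.
(The other dependency links word 4 to a gap after word 8.)

1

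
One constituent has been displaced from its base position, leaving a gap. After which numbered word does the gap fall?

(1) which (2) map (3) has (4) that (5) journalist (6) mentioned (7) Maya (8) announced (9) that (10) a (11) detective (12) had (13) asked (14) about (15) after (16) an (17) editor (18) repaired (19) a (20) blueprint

The displaced element is "which map" (word 2).
It is linked across 2 clause boundaries (Ø → that).
It functions as the object of the preposition "about" of "asked", so the gap sits immediately after word 14 ("about").
Base order: That journalist has mentioned Maya announced that a detective had asked about which map after an editor repaired a blueprint.

14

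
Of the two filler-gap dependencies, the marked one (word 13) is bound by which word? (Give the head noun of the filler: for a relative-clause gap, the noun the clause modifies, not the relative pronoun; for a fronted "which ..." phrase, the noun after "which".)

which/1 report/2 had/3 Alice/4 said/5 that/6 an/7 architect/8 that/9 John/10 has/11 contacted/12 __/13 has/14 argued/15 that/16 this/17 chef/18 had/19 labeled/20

8

The marked gap is inside the relative clause, the direct object of "contacted".
Its filler is the head noun "architect" (via "that"), at word 8.
(The other dependency links word 2 to a gap after word 20.)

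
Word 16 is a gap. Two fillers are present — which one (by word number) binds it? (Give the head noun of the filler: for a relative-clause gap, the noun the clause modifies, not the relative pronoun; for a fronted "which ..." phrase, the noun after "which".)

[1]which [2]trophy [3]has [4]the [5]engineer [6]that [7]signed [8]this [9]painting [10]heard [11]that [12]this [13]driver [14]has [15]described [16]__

The marked gap is the direct object of "described".
Its filler is the fronted wh-phrase "which trophy", at word 2.
(The other dependency links word 5 to a gap after word 6.)

2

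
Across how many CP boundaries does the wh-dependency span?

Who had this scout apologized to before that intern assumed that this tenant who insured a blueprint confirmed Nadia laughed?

"who" originates inside the matrix clause — no clause boundary is crossed.

0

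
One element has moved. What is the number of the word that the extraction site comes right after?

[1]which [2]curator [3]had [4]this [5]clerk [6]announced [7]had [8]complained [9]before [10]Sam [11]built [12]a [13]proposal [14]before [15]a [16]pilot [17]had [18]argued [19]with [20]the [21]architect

The displaced element is "which curator" (word 2).
It is linked across 1 clause boundary (Ø).
It functions as the subject of "complained", so the gap sits immediately after word 6 ("announced").
Base order: This clerk had announced that which curator had complained before Sam built a proposal before a pilot had argued with the architect.

6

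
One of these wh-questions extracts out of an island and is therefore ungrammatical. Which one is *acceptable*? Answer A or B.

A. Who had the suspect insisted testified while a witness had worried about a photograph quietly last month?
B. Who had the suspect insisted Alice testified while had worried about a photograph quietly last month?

In B, the wh-phrase is extracted from inside an adjunct island (introduced by "while"), which blocks movement.
In A, the extraction path crosses only that-complement boundaries, which are transparent.
So A is grammatical.

A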